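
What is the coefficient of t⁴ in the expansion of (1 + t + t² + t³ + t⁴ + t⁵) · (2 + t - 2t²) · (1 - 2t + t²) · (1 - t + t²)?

-5

(1 + t + t² + t³ + t⁴ + t⁵) has coefficients 1,1,1,1,1 for degrees 0…4.
(2 + t - 2t²) has coefficients 2,1,-2,0,0 for degrees 0…4.
Multiplying by (1 - 2t + t²) gives running coefficients 2,-3,-2,5,-2 for degrees 0…4.
Finally multiplying by (1 - t + t²), the product of all factors after the first has coefficients 2,-5,3,4,-9 for degrees 0…4.
[t⁴] = 1·(-9) + 1·4 + 1·3 + 1·(-5) + 1·2 = -5.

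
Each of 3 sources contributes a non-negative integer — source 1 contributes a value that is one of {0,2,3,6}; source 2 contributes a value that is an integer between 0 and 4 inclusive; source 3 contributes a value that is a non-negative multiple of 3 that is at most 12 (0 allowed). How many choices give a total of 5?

4

The generating function for the choices is (1 + y^2 + y^3 + y^6)·(1 + y + y^2 + y^3 + y^4)·(1 + y^3 + y^6 + y^9 + y^12); the count is [y^5].
(1 + y^2 + y^3 + y^6) has coefficients 1,0,1,1,0,0 for degrees 0…5.
(1 + y + y^2 + y^3 + y^4) has coefficients 1,1,1,1,1,0 for degrees 0…5.
Finally multiplying by (1 + y^3 + y^6 + y^9 + y^12), the product of all factors after the first has coefficients 1,1,1,2,2,1 for degrees 0…5.
[y^5] = 1·1 + 1·2 + 1·1 = 4.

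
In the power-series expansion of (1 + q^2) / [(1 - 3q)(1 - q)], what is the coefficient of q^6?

1214

The denominator gives the recurrence a_n = 4a_(n−1) − 3a_(n−2) for n ≥ 3; the numerator fixes a_0 = 1, a_1 = 4, a_2 = 14.
Iterating: 1, 4, 14, 44, 134, 404, 1214, so a_6 = 1214.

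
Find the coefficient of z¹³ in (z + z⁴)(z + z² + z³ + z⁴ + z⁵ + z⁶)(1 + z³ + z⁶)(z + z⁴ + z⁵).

(z + z⁴) has coefficients 0,1,0,0,1 for degrees 0…4.
(z + z² + z³ + z⁴ + z⁵ + z⁶) has coefficients 0,1,1,1,1,1,1,0,0,0,0,0,0,0 for degrees 0…13.
Multiplying by (1 + z³ + z⁶) gives running coefficients 0,1,1,1,2,2,2,2,2,2,1,1,1,0 for degrees 0…13.
Finally multiplying by (z + z⁴ + z⁵), the product of all factors after the first has coefficients 0,0,1,1,1,3,4,4,5,6,6,5,5,5 for degrees 0…13.
[z¹³] = 1·5 + 1·6 = 11.

11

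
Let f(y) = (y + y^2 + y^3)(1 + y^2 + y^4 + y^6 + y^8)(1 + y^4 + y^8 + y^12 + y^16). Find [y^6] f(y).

(y + y^2 + y^3) has coefficients 0,1,1,1 for degrees 0…3.
(1 + y^2 + y^4 + y^6 + y^8) has coefficients 1,0,1,0,1,0,1 for degrees 0…6.
Finally multiplying by (1 + y^4 + y^8 + y^12 + y^16), the product of all factors after the first has coefficients 1,0,1,0,2,0,2 for degrees 0…6.
[y^6] = 1·0 + 1·2 + 1·0 = 2.

2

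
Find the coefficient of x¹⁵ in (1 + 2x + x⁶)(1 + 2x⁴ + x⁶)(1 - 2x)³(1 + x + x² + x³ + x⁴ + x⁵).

-19

(1 + 2x + x⁶) has coefficients 1,2,0,0,0,0,1 for degrees 0…6.
(1 + 2x⁴ + x⁶) has coefficients 1,0,0,0,2,0,1,0,0,0,0,0,0,0,0,0 for degrees 0…15.
Multiplying by (1 - 2x)³ gives running coefficients 1,-6,12,-8,2,-12,25,-22,12,-8,0,0,0,0,0,0 for degrees 0…15.
Finally multiplying by (1 + x + x² + x³ + x⁴ + x⁵), the product of all factors after the first has coefficients 1,-5,7,-1,1,-11,13,-3,-3,-3,-5,7,-18,4,-8,0 for degrees 0…15.
[x¹⁵] = 1·0 + 2·(-8) + 1·(-3) = -19.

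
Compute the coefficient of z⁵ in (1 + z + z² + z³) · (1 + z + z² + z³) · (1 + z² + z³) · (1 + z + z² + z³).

(1 + z + z² + z³) has coefficients 1,1,1,1 for degrees 0…3.
(1 + z + z² + z³) has coefficients 1,1,1,1,0,0 for degrees 0…5.
Multiplying by (1 + z² + z³) gives running coefficients 1,1,2,3,2,2 for degrees 0…5.
Finally multiplying by (1 + z + z² + z³), the product of all factors after the first has coefficients 1,2,4,7,8,9 for degrees 0…5.
[z⁵] = 1·9 + 1·8 + 1·7 + 1·4 = 28.

28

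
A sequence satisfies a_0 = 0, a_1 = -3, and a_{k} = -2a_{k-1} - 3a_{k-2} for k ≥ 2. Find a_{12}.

The ordinary generating function has denominator 1 + 2y + 3y^2.
Iterating the recurrence: a_0,…,a_{12} = 0, -3, 6, -3, -12, 33, -30, -39, 168, -219, -66, 789, -1380.

-1380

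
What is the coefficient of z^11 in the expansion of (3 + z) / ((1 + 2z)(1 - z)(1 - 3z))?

The denominator gives the recurrence a_n = 2a_(n−1) + 5a_(n−2) − 6a_(n−3) for n ≥ 3; the numerator fixes a_0 = 3, a_1 = 7, a_2 = 29.
Iterating: 3, 7, 29, 75, 253, 707, 2229, 6475, 19853, 58707, 177829, 530075, so a_11 = 530075.

530075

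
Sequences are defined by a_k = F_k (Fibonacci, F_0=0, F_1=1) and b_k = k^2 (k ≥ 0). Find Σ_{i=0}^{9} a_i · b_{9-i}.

485

This is [x^9] in the product of the two ordinary generating functions.
Σ = 0·81 + 1·64 + 1·49 + 2·36 + 3·25 + 5·16 + 8·9 + 13·4 + 21·1 + 34·0 = 485.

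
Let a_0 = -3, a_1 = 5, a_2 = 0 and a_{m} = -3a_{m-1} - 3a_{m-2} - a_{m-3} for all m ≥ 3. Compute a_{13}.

-517

The ordinary generating function has denominator 1 + 3z + 3z^2 + z^3.
Iterating the recurrence: a_0,…,a_{13} = -3, 5, 0, -12, 31, -57, 90, -130, 177, -231, 292, -360, 435, -517.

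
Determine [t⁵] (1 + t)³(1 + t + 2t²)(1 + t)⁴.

126

(1 + t)³ has coefficients 1,3,3,1 for degrees 0…3.
(1 + t + 2t²) has coefficients 1,1,2,0,0,0 for degrees 0…5.
Finally multiplying by (1 + t)⁴, the product of all factors after the first has coefficients 1,5,12,18,17,9 for degrees 0…5.
[t⁵] = 1·9 + 3·17 + 3·18 + 1·12 = 126.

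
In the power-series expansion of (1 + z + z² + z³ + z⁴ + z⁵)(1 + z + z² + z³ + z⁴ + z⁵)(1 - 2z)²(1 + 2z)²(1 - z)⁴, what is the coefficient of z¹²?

-31

(1 + z + z² + z³ + z⁴ + z⁵) has coefficients 1,1,1,1,1,1 for degrees 0…5.
(1 + z + z² + z³ + z⁴ + z⁵) has coefficients 1,1,1,1,1,1,0,0,0,0,0,0,0 for degrees 0…12.
Multiplying by (1 - 2z)² gives running coefficients 1,-3,1,1,1,1,0,4,0,0,0,0,0 for degrees 0…12.
Multiplying by (1 + 2z)² gives running coefficients 1,1,-7,-7,9,9,8,8,16,16,0,0,0 for degrees 0…12.
Finally multiplying by (1 - z)⁴, the product of all factors after the first has coefficients 1,-3,-5,23,-8,-40,47,-13,5,-23,8,40,-48 for degrees 0…12.
[z¹²] = 1·(-48) + 1·40 + 1·8 + 1·(-23) + 1·5 + 1·(-13) = -31.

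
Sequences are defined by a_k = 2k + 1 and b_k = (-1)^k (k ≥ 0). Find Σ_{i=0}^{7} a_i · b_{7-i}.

This is [x^7] in the product of the two ordinary generating functions.
Σ = 1·(-1) + 3·1 + 5·(-1) + 7·1 + 9·(-1) + 11·1 + 13·(-1) + 15·1 = 8.

8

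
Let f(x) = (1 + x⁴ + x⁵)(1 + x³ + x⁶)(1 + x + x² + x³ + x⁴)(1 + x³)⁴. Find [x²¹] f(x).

22

(1 + x⁴ + x⁵) has coefficients 1,0,0,0,1,1 for degrees 0…5.
(1 + x³ + x⁶) has coefficients 1,0,0,1,0,0,1,0,0,0,0,0,0,0,0,0,0,0,0,0,0,0 for degrees 0…21.
Multiplying by (1 + x + x² + x³ + x⁴) gives running coefficients 1,1,1,2,2,1,2,2,1,1,1,0,0,0,0,0,0,0,0,0,0,0 for degrees 0…21.
Finally multiplying by (1 + x³)⁴, the product of all factors after the first has coefficients 1,1,1,6,6,5,16,16,11,25,25,14,25,25,11,16,16,5,6,6,1,1 for degrees 0…21.
[x²¹] = 1·1 + 1·5 + 1·16 = 22.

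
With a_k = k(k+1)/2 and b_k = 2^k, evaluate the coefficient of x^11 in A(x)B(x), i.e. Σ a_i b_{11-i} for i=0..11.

The convolution is the t^11 coefficient of A(t)B(t).
Σ = 0·2048 + 1·1024 + 3·512 + 6·256 + 10·128 + 15·64 + 21·32 + 28·16 + 36·8 + 45·4 + 55·2 + 66·1 = 8100.

8100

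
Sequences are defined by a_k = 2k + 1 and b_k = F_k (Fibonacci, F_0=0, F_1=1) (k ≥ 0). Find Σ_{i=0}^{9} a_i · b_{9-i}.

354

This is [x^9] in the product of the two ordinary generating functions.
Σ = 1·34 + 3·21 + 5·13 + 7·8 + 9·5 + 11·3 + 13·2 + 15·1 + 17·1 + 19·0 = 354.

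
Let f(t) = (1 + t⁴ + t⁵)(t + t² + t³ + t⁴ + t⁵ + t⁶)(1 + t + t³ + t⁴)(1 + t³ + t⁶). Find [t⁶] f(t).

(1 + t⁴ + t⁵) has coefficients 1,0,0,0,1,1 for degrees 0…5.
(t + t² + t³ + t⁴ + t⁵ + t⁶) has coefficients 0,1,1,1,1,1,1 for degrees 0…6.
Multiplying by (1 + t + t³ + t⁴) gives running coefficients 0,1,2,2,3,4,4 for degrees 0…6.
Finally multiplying by (1 + t³ + t⁶), the product of all factors after the first has coefficients 0,1,2,2,4,6,6 for degrees 0…6.
[t⁶] = 1·6 + 1·2 + 1·1 = 9.

9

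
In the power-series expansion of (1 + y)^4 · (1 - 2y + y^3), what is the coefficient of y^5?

(1 + y)^4 has coefficients 1,4,6,4,1 for degrees 0…4.
(1 - 2y + y^3) has coefficients 1,-2,0,1,0,0 for degrees 0…5.
[y^5] = 1·0 + 4·0 + 6·1 + 4·0 + 1·(-2) = 4.

4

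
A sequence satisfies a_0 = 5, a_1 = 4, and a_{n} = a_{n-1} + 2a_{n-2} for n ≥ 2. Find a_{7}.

382

The ordinary generating function has denominator 1 - t - 2t^2.
Iterating the recurrence: a_0,…,a_{7} = 5, 4, 14, 22, 50, 94, 194, 382.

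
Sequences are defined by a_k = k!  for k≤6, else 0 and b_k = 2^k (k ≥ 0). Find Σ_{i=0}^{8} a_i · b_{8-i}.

This is [x^8] in the product of the two ordinary generating functions.
Σ = 1·256 + 1·128 + 2·64 + 6·32 + 24·16 + 120·8 + 720·4 + 0·2 + 0·1 = 4928.

4928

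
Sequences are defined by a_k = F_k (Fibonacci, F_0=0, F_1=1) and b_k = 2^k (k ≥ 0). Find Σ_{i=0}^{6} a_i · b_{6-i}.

The convolution is the t^6 coefficient of A(t)B(t).
Σ = 0·64 + 1·32 + 1·16 + 2·8 + 3·4 + 5·2 + 8·1 = 94.

94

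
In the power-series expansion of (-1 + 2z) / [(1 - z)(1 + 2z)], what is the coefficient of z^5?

The denominator gives the recurrence a_n = −a_(n−1) + 2a_(n−2) for n ≥ 2; the numerator fixes a_0 = -1, a_1 = 3.
Iterating: -1, 3, -5, 11, -21, 43, so a_5 = 43.

43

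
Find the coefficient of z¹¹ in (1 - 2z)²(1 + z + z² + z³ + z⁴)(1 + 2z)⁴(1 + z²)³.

(1 - 2z)² has coefficients 1,-4,4 for degrees 0…2.
(1 + z + z² + z³ + z⁴) has coefficients 1,1,1,1,1,0,0,0,0,0,0,0 for degrees 0…11.
Multiplying by (1 + 2z)⁴ gives running coefficients 1,9,33,65,81,80,72,48,16,0,0,0 for degrees 0…11.
Finally multiplying by (1 + z²)³, the product of all factors after the first has coefficients 1,9,36,92,183,302,415,492,508,449,345,224 for degrees 0…11.
[z¹¹] = 1·224 − 4·345 + 4·449 = 640.

640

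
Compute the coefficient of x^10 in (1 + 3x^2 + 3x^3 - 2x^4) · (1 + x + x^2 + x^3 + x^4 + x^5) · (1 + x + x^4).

(1 + 3x^2 + 3x^3 - 2x^4) has coefficients 1,0,3,3,-2 for degrees 0…4.
(1 + x + x^2 + x^3 + x^4 + x^5) has coefficients 1,1,1,1,1,1,0,0,0,0,0 for degrees 0…10.
Finally multiplying by (1 + x + x^4), the product of all factors after the first has coefficients 1,2,2,2,3,3,2,1,1,1,0 for degrees 0…10.
[x^10] = 1·0 + 3·1 + 3·1 − 2·2 = 2.

2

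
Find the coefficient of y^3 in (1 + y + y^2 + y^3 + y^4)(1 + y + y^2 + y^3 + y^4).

4

(1 + y + y^2 + y^3 + y^4) has coefficients 1,1,1,1 for degrees 0…3.
(1 + y + y^2 + y^3 + y^4) has coefficients 1,1,1,1 for degrees 0…3.
[y^3] = 1·1 + 1·1 + 1·1 + 1·1 = 4.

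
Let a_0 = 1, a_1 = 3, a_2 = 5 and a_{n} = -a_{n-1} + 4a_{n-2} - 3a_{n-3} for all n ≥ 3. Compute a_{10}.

The ordinary generating function has denominator 1 + y - 4y^2 + 3y^3.
Iterating the recurrence: a_0,…,a_{10} = 1, 3, 5, 4, 7, -6, 22, -67, 173, -507, 1400.

1400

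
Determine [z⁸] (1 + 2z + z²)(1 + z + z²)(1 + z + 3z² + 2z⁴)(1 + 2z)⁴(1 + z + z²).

(1 + 2z + z²) has coefficients 1,2,1 for degrees 0…2.
(1 + z + z²) has coefficients 1,1,1,0,0,0,0,0,0 for degrees 0…8.
Multiplying by (1 + z + 3z² + 2z⁴) gives running coefficients 1,2,5,4,5,2,2,0,0 for degrees 0…8.
Multiplying by (1 + 2z)⁴ gives running coefficients 1,10,45,124,237,330,346,288,192 for degrees 0…8.
Finally multiplying by (1 + z + z²), the product of all factors after the first has coefficients 1,11,56,179,406,691,913,964,826 for degrees 0…8.
[z⁸] = 1·826 + 2·964 + 1·913 = 3667.

3667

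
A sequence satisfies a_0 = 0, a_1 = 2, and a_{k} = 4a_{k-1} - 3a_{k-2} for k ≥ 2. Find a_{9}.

The ordinary generating function has denominator 1 - 4x + 3x^2.
Iterating the recurrence: a_0,…,a_{9} = 0, 2, 8, 26, 80, 242, 728, 2186, 6560, 19682.

19682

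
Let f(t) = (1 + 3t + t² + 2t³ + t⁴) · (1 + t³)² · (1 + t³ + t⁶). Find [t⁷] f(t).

15

(1 + 3t + t² + 2t³ + t⁴) has coefficients 1,3,1,2,1 for degrees 0…4.
(1 + t³)² has coefficients 1,0,0,2,0,0,1,0 for degrees 0…7.
Finally multiplying by (1 + t³ + t⁶), the product of all factors after the first has coefficients 1,0,0,3,0,0,4,0 for degrees 0…7.
[t⁷] = 1·0 + 3·4 + 1·0 + 2·0 + 1·3 = 15.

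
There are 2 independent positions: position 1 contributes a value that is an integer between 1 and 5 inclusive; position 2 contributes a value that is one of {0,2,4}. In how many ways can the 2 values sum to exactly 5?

3

The generating function for the choices is (q + q^2 + q^3 + q^4 + q^5)·(1 + q^2 + q^4); the count is [q^5].
(q + q^2 + q^3 + q^4 + q^5) has coefficients 0,1,1,1,1,1 for degrees 0…5.
(1 + q^2 + q^4) has coefficients 1,0,1,0,1,0 for degrees 0…5.
[q^5] = 1·1 + 1·0 + 1·1 + 1·0 + 1·1 = 3.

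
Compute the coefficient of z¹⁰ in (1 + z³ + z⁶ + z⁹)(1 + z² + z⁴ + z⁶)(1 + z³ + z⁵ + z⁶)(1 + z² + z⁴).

12

(1 + z³ + z⁶ + z⁹) has coefficients 1,0,0,1,0,0,1,0,0,1 for degrees 0…9.
(1 + z² + z⁴ + z⁶) has coefficients 1,0,1,0,1,0,1,0,0,0,0 for degrees 0…10.
Multiplying by (1 + z³ + z⁵ + z⁶) gives running coefficients 1,0,1,1,1,2,2,2,1,2,1 for degrees 0…10.
Finally multiplying by (1 + z² + z⁴), the product of all factors after the first has coefficients 1,0,2,1,3,3,4,5,4,6,4 for degrees 0…10.
[z¹⁰] = 1·4 + 1·5 + 1·3 + 1·0 = 12.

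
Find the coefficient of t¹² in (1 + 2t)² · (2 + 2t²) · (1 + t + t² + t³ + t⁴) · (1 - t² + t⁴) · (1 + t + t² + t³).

(1 + 2t)² has coefficients 1,4,4 for degrees 0…2.
(2 + 2t²) has coefficients 2,0,2,0,0,0,0,0,0,0,0,0,0 for degrees 0…12.
Multiplying by (1 + t + t² + t³ + t⁴) gives running coefficients 2,2,4,4,4,2,2,0,0,0,0,0,0 for degrees 0…12.
Multiplying by (1 - t² + t⁴) gives running coefficients 2,2,2,2,2,0,2,2,2,2,2,0,0 for degrees 0…12.
Finally multiplying by (1 + t + t² + t³), the product of all factors after the first has coefficients 2,4,6,8,8,6,6,6,6,8,8,6,4 for degrees 0…12.
[t¹²] = 1·4 + 4·6 + 4·8 = 60.

60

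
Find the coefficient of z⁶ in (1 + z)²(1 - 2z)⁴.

(1 + z)² has coefficients 1,2,1 for degrees 0…2.
(1 - 2z)⁴ has coefficients 1,-8,24,-32,16,0,0 for degrees 0…6.
[z⁶] = 1·0 + 2·0 + 1·16 = 16.

16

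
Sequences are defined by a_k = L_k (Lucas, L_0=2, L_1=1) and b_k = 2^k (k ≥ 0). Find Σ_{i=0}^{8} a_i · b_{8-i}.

1337

This is [x^8] in the product of the two ordinary generating functions.
Σ = 2·256 + 1·128 + 3·64 + 4·32 + 7·16 + 11·8 + 18·4 + 29·2 + 47·1 = 1337.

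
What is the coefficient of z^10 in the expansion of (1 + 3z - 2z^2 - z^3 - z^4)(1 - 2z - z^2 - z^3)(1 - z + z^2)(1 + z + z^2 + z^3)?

(1 + 3z - 2z^2 - z^3 - z^4) has coefficients 1,3,-2,-1,-1 for degrees 0…4.
(1 - 2z - z^2 - z^3) has coefficients 1,-2,-1,-1,0,0,0,0,0,0,0 for degrees 0…10.
Multiplying by (1 - z + z^2) gives running coefficients 1,-3,2,-2,0,-1,0,0,0,0,0 for degrees 0…10.
Finally multiplying by (1 + z + z^2 + z^3), the product of all factors after the first has coefficients 1,-2,0,-2,-3,-1,-3,-1,-1,0,0 for degrees 0…10.
[z^10] = 1·0 + 3·0 − 2·(-1) − 1·(-1) − 1·(-3) = 6.

6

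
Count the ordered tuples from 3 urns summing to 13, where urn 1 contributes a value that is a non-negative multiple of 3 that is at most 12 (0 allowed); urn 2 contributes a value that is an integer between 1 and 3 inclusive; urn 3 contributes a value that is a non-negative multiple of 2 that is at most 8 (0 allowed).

5

The generating function for the choices is (1 + q^3 + q^6 + q^9 + q^12)·(q + q^2 + q^3)·(1 + q^2 + q^4 + q^6 + q^8); the count is [q^13].
(1 + q^3 + q^6 + q^9 + q^12) has coefficients 1,0,0,1,0,0,1,0,0,1,0,0,1 for degrees 0…12.
(q + q^2 + q^3) has coefficients 0,1,1,1,0,0,0,0,0,0,0,0,0,0 for degrees 0…13.
Finally multiplying by (1 + q^2 + q^4 + q^6 + q^8), the product of all factors after the first has coefficients 0,1,1,2,1,2,1,2,1,2,1,1,0,0 for degrees 0…13.
[q^13] = 1·0 + 1·1 + 1·2 + 1·1 + 1·1 = 5.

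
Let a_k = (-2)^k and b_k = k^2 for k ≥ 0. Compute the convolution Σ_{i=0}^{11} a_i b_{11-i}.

Write out a_i and b_{11-i} for i = 0,…,11 and sum the products.
Σ = 1·121 − 2·100 + 4·81 − 8·64 + 16·49 − 32·36 + 64·25 − 128·16 + 256·9 − 512·4 + 1024·1 − 2048·0 = 197.

197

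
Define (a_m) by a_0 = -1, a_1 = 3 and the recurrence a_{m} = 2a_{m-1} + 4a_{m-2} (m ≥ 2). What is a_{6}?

448

The ordinary generating function has denominator 1 - 2t - 4t^2.
Iterating the recurrence: a_0,…,a_{6} = -1, 3, 2, 16, 40, 144, 448.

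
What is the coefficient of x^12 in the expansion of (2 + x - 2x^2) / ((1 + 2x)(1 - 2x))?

6144

The denominator gives the recurrence a_n = 4a_(n−2) for n ≥ 3; the numerator fixes a_0 = 2, a_1 = 1, a_2 = 6.
Iterating: 2, 1, 6, 4, 24, 16, 96, 64, 384, 256, 1536, 1024, 6144, so a_12 = 6144.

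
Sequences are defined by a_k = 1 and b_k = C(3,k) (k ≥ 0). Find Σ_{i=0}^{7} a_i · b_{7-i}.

This is [x^7] in the product of the two ordinary generating functions.
Σ = 1·0 + 1·0 + 1·0 + 1·0 + 1·1 + 1·3 + 1·3 + 1·1 = 8.

8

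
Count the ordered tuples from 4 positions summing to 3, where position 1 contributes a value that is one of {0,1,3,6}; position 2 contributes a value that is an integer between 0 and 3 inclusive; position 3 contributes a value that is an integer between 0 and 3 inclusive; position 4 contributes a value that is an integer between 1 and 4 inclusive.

The generating function for the choices is (1 + x + x^3 + x^6)·(1 + x + x^2 + x^3)·(1 + x + x^2 + x^3)·(x + x^2 + x^3 + x^4); the count is [x^3].
(1 + x + x^3 + x^6) has coefficients 1,1,0,1 for degrees 0…3.
(1 + x + x^2 + x^3) has coefficients 1,1,1,1 for degrees 0…3.
Multiplying by (1 + x + x^2 + x^3) gives running coefficients 1,2,3,4 for degrees 0…3.
Finally multiplying by (x + x^2 + x^3 + x^4), the product of all factors after the first has coefficients 0,1,3,6 for degrees 0…3.
[x^3] = 1·6 + 1·3 + 1·0 = 9.

9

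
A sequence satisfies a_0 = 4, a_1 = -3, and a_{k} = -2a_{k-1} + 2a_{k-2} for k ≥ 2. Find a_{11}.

-108320

The ordinary generating function has denominator 1 + 2z - 2z^2.
Iterating the recurrence: a_0,…,a_{11} = 4, -3, 14, -34, 96, -260, 712, -1944, 5312, -14512, 39648, -108320.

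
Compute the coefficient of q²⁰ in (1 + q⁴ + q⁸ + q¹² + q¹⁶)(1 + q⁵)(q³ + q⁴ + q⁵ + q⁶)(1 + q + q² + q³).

(1 + q⁴ + q⁸ + q¹² + q¹⁶) has coefficients 1,0,0,0,1,0,0,0,1,0,0,0,1,0,0,0,1 for degrees 0…16.
(1 + q⁵) has coefficients 1,0,0,0,0,1,0,0,0,0,0,0,0,0,0,0,0,0,0,0,0 for degrees 0…20.
Multiplying by (q³ + q⁴ + q⁵ + q⁶) gives running coefficients 0,0,0,1,1,1,1,0,1,1,1,1,0,0,0,0,0,0,0,0,0 for degrees 0…20.
Finally multiplying by (1 + q + q² + q³), the product of all factors after the first has coefficients 0,0,0,1,2,3,4,3,3,3,3,4,3,2,1,0,0,0,0,0,0 for degrees 0…20.
[q²⁰] = 1·0 + 1·0 + 1·3 + 1·3 + 1·2 = 8.

8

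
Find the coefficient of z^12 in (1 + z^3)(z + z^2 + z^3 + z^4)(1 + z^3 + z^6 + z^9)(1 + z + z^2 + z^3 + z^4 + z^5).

(1 + z^3) has coefficients 1,0,0,1 for degrees 0…3.
(z + z^2 + z^3 + z^4) has coefficients 0,1,1,1,1,0,0,0,0,0,0,0,0 for degrees 0…12.
Multiplying by (1 + z^3 + z^6 + z^9) gives running coefficients 0,1,1,1,2,1,1,2,1,1,2,1,1 for degrees 0…12.
Finally multiplying by (1 + z + z^2 + z^3 + z^4 + z^5), the product of all factors after the first has coefficients 0,1,2,3,5,6,7,8,8,8,8,8,8 for degrees 0…12.
[z^12] = 1·8 + 1·8 = 16.

16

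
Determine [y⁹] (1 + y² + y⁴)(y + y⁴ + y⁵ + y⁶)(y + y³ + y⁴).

6

(1 + y² + y⁴) has coefficients 1,0,1,0,1 for degrees 0…4.
(y + y⁴ + y⁵ + y⁶) has coefficients 0,1,0,0,1,1,1,0,0,0 for degrees 0…9.
Finally multiplying by (y + y³ + y⁴), the product of all factors after the first has coefficients 0,0,1,0,1,2,1,2,2,2 for degrees 0…9.
[y⁹] = 1·2 + 1·2 + 1·2 = 6.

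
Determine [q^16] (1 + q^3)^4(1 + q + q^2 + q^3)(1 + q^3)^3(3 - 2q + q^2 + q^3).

(1 + q^3)^4 has coefficients 1,0,0,4,0,0,6,0,0,4,0,0,1 for degrees 0…12.
(1 + q + q^2 + q^3) has coefficients 1,1,1,1,0,0,0,0,0,0,0,0,0,0,0,0,0 for degrees 0…16.
Multiplying by (1 + q^3)^3 gives running coefficients 1,1,1,4,3,3,6,3,3,4,1,1,1,0,0,0,0 for degrees 0…16.
Finally multiplying by (3 - 2q + q^2 + q^3), the product of all factors after the first has coefficients 3,1,2,12,3,8,19,3,12,15,1,8,6,0,2,1,0 for degrees 0…16.
[q^16] = 1·0 + 4·0 + 6·1 + 4·3 + 1·3 = 21.

21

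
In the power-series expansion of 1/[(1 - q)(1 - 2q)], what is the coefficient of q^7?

255

Partial fractions give a closed form: a_n = (-1)·1^n + (2)·2^n.
At n = 7: a_7 = 255.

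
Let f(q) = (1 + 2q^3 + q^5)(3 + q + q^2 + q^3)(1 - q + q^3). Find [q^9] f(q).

(1 + 2q^3 + q^5) has coefficients 1,0,0,2,0,1 for degrees 0…5.
(3 + q + q^2 + q^3) has coefficients 3,1,1,1,0,0,0,0,0,0 for degrees 0…9.
Finally multiplying by (1 - q + q^3), the product of all factors after the first has coefficients 3,-2,0,3,0,1,1,0,0,0 for degrees 0…9.
[q^9] = 1·0 + 2·1 + 1·0 = 2.

2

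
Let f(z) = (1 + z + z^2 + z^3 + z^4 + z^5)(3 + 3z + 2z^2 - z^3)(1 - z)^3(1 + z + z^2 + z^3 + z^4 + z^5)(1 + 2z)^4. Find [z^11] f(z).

192

(1 + z + z^2 + z^3 + z^4 + z^5) has coefficients 1,1,1,1,1,1 for degrees 0…5.
(3 + 3z + 2z^2 - z^3) has coefficients 3,3,2,-1,0,0,0,0,0,0,0,0 for degrees 0…11.
Multiplying by (1 - z)^3 gives running coefficients 3,-6,2,-1,6,-5,1,0,0,0,0,0 for degrees 0…11.
Multiplying by (1 + z + z^2 + z^3 + z^4 + z^5) gives running coefficients 3,-3,-1,-2,4,-1,-3,3,1,2,-4,1 for degrees 0…11.
Finally multiplying by (1 + 2z)^4, the product of all factors after the first has coefficients 3,21,47,14,-84,-97,5,51,-15,-30,84,97 for degrees 0…11.
[z^11] = 1·97 + 1·84 + 1·(-30) + 1·(-15) + 1·51 + 1·5 = 192.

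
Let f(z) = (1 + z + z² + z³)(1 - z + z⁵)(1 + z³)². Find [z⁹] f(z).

(1 + z + z² + z³) has coefficients 1,1,1,1 for degrees 0…3.
(1 - z + z⁵) has coefficients 1,-1,0,0,0,1,0,0,0,0 for degrees 0…9.
Finally multiplying by (1 + z³)², the product of all factors after the first has coefficients 1,-1,0,2,-2,1,1,-1,2,0 for degrees 0…9.
[z⁹] = 1·0 + 1·2 + 1·(-1) + 1·1 = 2.

2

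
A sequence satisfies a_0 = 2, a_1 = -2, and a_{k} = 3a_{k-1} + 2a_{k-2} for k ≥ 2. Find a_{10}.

The ordinary generating function has denominator 1 - 3t - 2t^2.
Iterating the recurrence: a_0,…,a_{10} = 2, -2, -2, -10, -34, -122, -434, -1546, -5506, -19610, -69842.

-69842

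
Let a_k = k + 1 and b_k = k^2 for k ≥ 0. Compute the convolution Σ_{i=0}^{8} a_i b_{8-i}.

The convolution is the x^8 coefficient of A(x)B(x).
Σ = 1·64 + 2·49 + 3·36 + 4·25 + 5·16 + 6·9 + 7·4 + 8·1 + 9·0 = 540.

540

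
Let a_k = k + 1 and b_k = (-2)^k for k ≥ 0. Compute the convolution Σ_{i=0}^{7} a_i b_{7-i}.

This is [x^7] in the product of the two ordinary generating functions.
Σ = 1·(-128) + 2·64 + 3·(-32) + 4·16 + 5·(-8) + 6·4 + 7·(-2) + 8·1 = -54.

-54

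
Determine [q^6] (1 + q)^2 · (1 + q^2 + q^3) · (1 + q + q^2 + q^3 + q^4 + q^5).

11

(1 + q)^2 has coefficients 1,2,1 for degrees 0…2.
(1 + q^2 + q^3) has coefficients 1,0,1,1,0,0,0 for degrees 0…6.
Finally multiplying by (1 + q + q^2 + q^3 + q^4 + q^5), the product of all factors after the first has coefficients 1,1,2,3,3,3,2 for degrees 0…6.
[q^6] = 1·2 + 2·3 + 1·3 = 11.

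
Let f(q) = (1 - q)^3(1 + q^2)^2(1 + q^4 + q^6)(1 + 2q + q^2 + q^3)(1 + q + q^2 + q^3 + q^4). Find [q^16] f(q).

-6

(1 - q)^3 has coefficients 1,-3,3,-1 for degrees 0…3.
(1 + q^2)^2 has coefficients 1,0,2,0,1,0,0,0,0,0,0,0,0,0,0,0,0 for degrees 0…16.
Multiplying by (1 + q^4 + q^6) gives running coefficients 1,0,2,0,2,0,3,0,3,0,1,0,0,0,0,0,0 for degrees 0…16.
Multiplying by (1 + 2q + q^2 + q^3) gives running coefficients 1,2,3,5,4,6,5,8,6,9,4,5,1,1,0,0,0 for degrees 0…16.
Finally multiplying by (1 + q + q^2 + q^3 + q^4), the product of all factors after the first has coefficients 1,3,6,11,15,20,23,28,29,34,32,32,25,20,11,7,2 for degrees 0…16.
[q^16] = 1·2 − 3·7 + 3·11 − 1·20 = -6.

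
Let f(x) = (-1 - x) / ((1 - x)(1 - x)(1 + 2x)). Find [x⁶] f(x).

-19

The denominator gives the recurrence a_n = 3a_(n−2) − 2a_(n−3) for n ≥ 3; the numerator fixes a_0 = -1, a_1 = -1, a_2 = -3.
Iterating: -1, -1, -3, -1, -7, 3, -19, so a_6 = -19.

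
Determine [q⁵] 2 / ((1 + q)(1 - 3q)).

364

The denominator gives the recurrence a_n = 2a_(n−1) + 3a_(n−2) for n ≥ 2; the numerator fixes a_0 = 2, a_1 = 4.
Iterating: 2, 4, 14, 40, 122, 364, so a_5 = 364.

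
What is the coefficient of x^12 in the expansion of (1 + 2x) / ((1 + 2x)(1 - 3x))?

Partial fractions give a closed form: a_n = (1)·3^n.
At n = 12: a_12 = 531441.

531441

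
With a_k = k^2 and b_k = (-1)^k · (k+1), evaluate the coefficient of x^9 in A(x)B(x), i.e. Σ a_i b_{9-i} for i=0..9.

Write out a_i and b_{9-i} for i = 0,…,9 and sum the products.
Σ = 0·(-10) + 1·9 + 4·(-8) + 9·7 + 16·(-6) + 25·5 + 36·(-4) + 49·3 + 64·(-2) + 81·1 = 25.

25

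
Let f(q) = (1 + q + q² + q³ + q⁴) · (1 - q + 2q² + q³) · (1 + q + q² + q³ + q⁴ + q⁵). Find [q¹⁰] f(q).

(1 + q + q² + q³ + q⁴) has coefficients 1,1,1,1,1 for degrees 0…4.
(1 - q + 2q² + q³) has coefficients 1,-1,2,1,0,0,0,0,0,0,0 for degrees 0…10.
Finally multiplying by (1 + q + q² + q³ + q⁴ + q⁵), the product of all factors after the first has coefficients 1,0,2,3,3,3,2,3,1,0,0 for degrees 0…10.
[q¹⁰] = 1·0 + 1·0 + 1·1 + 1·3 + 1·2 = 6.

6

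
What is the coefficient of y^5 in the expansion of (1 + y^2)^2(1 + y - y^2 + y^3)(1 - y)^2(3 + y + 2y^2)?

(1 + y^2)^2 has coefficients 1,0,2,0,1 for degrees 0…4.
(1 + y - y^2 + y^3) has coefficients 1,1,-1,1,0,0 for degrees 0…5.
Multiplying by (1 - y)^2 gives running coefficients 1,-1,-2,4,-3,1 for degrees 0…5.
Finally multiplying by (3 + y + 2y^2), the product of all factors after the first has coefficients 3,-2,-5,8,-9,8 for degrees 0…5.
[y^5] = 1·8 + 2·8 + 1·(-2) = 22.

22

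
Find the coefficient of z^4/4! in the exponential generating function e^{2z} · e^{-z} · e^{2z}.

81

The EGF product rule gives c_4 = Σ_{k_1+k_2+k_3=4} C(4; k_1,k_2,k_3) · ∏ g_i(k_i), where e^{2z} gives (2)^k; e^{-z} gives (-1)^k; e^{2z} gives (2)^k.
g_1(k) for k = 0…4: 1, 2, 4, 8, 16.
g_2(k) for k = 0…4: 1, -1, 1, -1, 1.
g_3(k) for k = 0…4: 1, 2, 4, 8, 16.
First combine the last two factors: h(k) = Σ_j C(k,j)·g_2(j)·g_3(k−j) for k = 0…4: 1, 1, 1, 1, 1.
c_4 = Σ_k C(4,k)·g_1(k)·h(4−k) = 1·1·1 + 4·2·1 + 6·4·1 + 4·8·1 + 1·16·1 = 1 + 8 + 24 + 32 + 16 = 81.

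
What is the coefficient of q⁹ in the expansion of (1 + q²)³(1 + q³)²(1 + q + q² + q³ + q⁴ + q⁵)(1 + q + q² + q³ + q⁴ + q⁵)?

(1 + q²)³ has coefficients 1,0,3,0,3,0,1 for degrees 0…6.
(1 + q³)² has coefficients 1,0,0,2,0,0,1,0,0,0 for degrees 0…9.
Multiplying by (1 + q + q² + q³ + q⁴ + q⁵) gives running coefficients 1,1,1,3,3,3,3,3,3,1 for degrees 0…9.
Finally multiplying by (1 + q + q² + q³ + q⁴ + q⁵), the product of all factors after the first has coefficients 1,2,3,6,9,12,14,16,18,16 for degrees 0…9.
[q⁹] = 1·16 + 3·16 + 3·12 + 1·6 = 106.

106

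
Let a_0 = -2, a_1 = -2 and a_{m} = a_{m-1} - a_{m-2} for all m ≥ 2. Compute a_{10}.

The ordinary generating function has denominator 1 - z + z^2.
Iterating the recurrence: a_0,…,a_{10} = -2, -2, 0, 2, 2, 0, -2, -2, 0, 2, 2.

2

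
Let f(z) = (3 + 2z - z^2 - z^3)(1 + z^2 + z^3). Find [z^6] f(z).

(3 + 2z - z^2 - z^3) has coefficients 3,2,-1,-1 for degrees 0…3.
(1 + z^2 + z^3) has coefficients 1,0,1,1,0,0,0 for degrees 0…6.
[z^6] = 3·0 + 2·0 − 1·0 − 1·1 = -1.

-1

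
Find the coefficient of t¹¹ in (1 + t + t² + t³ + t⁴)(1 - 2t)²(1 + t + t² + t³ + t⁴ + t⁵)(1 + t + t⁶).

9

(1 + t + t² + t³ + t⁴) has coefficients 1,1,1,1,1 for degrees 0…4.
(1 - 2t)² has coefficients 1,-4,4,0,0,0,0,0,0,0,0,0 for degrees 0…11.
Multiplying by (1 + t + t² + t³ + t⁴ + t⁵) gives running coefficients 1,-3,1,1,1,1,0,4,0,0,0,0 for degrees 0…11.
Finally multiplying by (1 + t + t⁶), the product of all factors after the first has coefficients 1,-2,-2,2,2,2,2,1,5,1,1,1 for degrees 0…11.
[t¹¹] = 1·1 + 1·1 + 1·1 + 1·5 + 1·1 = 9.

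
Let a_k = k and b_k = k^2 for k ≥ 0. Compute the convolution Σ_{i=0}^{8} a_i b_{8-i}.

The convolution is the x^8 coefficient of A(x)B(x).
Σ = 0·64 + 1·49 + 2·36 + 3·25 + 4·16 + 5·9 + 6·4 + 7·1 + 8·0 = 336.

336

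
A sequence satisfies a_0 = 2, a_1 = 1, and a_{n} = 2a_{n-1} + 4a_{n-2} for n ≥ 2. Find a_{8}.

The ordinary generating function has denominator 1 - 2z - 4z^2.
Iterating the recurrence: a_0,…,a_{8} = 2, 1, 10, 24, 88, 272, 896, 2880, 9344.

9344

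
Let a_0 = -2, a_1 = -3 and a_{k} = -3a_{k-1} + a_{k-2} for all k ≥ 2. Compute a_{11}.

The ordinary generating function has denominator 1 + 3x - x^2.
Iterating the recurrence: a_0,…,a_{11} = -2, -3, 7, -24, 79, -261, 862, -2847, 9403, -31056, 102571, -338769.

-338769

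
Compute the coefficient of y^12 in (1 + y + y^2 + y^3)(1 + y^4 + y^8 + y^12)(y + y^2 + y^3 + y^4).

(1 + y + y^2 + y^3) has coefficients 1,1,1,1 for degrees 0…3.
(1 + y^4 + y^8 + y^12) has coefficients 1,0,0,0,1,0,0,0,1,0,0,0,1 for degrees 0…12.
Finally multiplying by (y + y^2 + y^3 + y^4), the product of all factors after the first has coefficients 0,1,1,1,1,1,1,1,1,1,1,1,1 for degrees 0…12.
[y^12] = 1·1 + 1·1 + 1·1 + 1·1 = 4.

4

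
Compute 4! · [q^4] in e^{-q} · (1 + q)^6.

The EGF product rule gives c_4 = Σ_{k_1+k_2=4} C(4; k_1,k_2) · ∏ g_i(k_i), where e^{-q} gives (-1)^k; (1+q)^6 gives the falling factorial (6)_k.
g_1(k) for k = 0…4: 1, -1, 1, -1, 1.
g_2(k) for k = 0…4: 1, 6, 30, 120, 360.
c_4 = Σ_k C(4,k)·g_1(k)·g_2(4−k) = 1·1·360 + 4·(-1)·120 + 6·1·30 + 4·(-1)·6 + 1·1·1 = 360 − 480 + 180 − 24 + 1 = 37.

37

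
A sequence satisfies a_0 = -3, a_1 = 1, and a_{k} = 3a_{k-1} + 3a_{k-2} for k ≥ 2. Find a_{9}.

The ordinary generating function has denominator 1 - 3y - 3y^2.
Iterating the recurrence: a_0,…,a_{9} = -3, 1, -6, -15, -63, -234, -891, -3375, -12798, -48519.

-48519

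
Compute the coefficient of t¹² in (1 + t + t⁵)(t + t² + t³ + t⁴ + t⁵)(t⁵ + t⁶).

(1 + t + t⁵) has coefficients 1,1,0,0,0,1 for degrees 0…5.
(t + t² + t³ + t⁴ + t⁵) has coefficients 0,1,1,1,1,1,0,0,0,0,0,0,0 for degrees 0…12.
Finally multiplying by (t⁵ + t⁶), the product of all factors after the first has coefficients 0,0,0,0,0,0,1,2,2,2,2,1,0 for degrees 0…12.
[t¹²] = 1·0 + 1·1 + 1·2 = 3.

3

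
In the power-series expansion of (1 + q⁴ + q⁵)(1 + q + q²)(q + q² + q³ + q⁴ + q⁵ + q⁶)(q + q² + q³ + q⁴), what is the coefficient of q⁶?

12

(1 + q⁴ + q⁵) has coefficients 1,0,0,0,1,1 for degrees 0…5.
(1 + q + q²) has coefficients 1,1,1,0,0,0,0 for degrees 0…6.
Multiplying by (q + q² + q³ + q⁴ + q⁵ + q⁶) gives running coefficients 0,1,2,3,3,3,3 for degrees 0…6.
Finally multiplying by (q + q² + q³ + q⁴), the product of all factors after the first has coefficients 0,0,1,3,6,9,11 for degrees 0…6.
[q⁶] = 1·11 + 1·1 + 1·0 = 12.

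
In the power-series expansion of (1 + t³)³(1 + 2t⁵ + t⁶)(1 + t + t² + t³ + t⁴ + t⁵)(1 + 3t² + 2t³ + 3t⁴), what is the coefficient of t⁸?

66

(1 + t³)³ has coefficients 1,0,0,3,0,0,3,0,0 for degrees 0…8.
(1 + 2t⁵ + t⁶) has coefficients 1,0,0,0,0,2,1,0,0 for degrees 0…8.
Multiplying by (1 + t + t² + t³ + t⁴ + t⁵) gives running coefficients 1,1,1,1,1,3,3,3,3 for degrees 0…8.
Finally multiplying by (1 + 3t² + 2t³ + 3t⁴), the product of all factors after the first has coefficients 1,1,4,6,9,11,11,17,21 for degrees 0…8.
[t⁸] = 1·21 + 3·11 + 3·4 = 66.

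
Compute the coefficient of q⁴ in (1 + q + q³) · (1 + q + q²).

1

(1 + q + q³) has coefficients 1,1,0,1 for degrees 0…3.
(1 + q + q²) has coefficients 1,1,1,0,0 for degrees 0…4.
[q⁴] = 1·0 + 1·0 + 1·1 = 1.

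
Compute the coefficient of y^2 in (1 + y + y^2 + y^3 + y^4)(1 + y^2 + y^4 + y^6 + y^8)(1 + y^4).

(1 + y + y^2 + y^3 + y^4) has coefficients 1,1,1 for degrees 0…2.
(1 + y^2 + y^4 + y^6 + y^8) has coefficients 1,0,1 for degrees 0…2.
Finally multiplying by (1 + y^4), the product of all factors after the first has coefficients 1,0,1 for degrees 0…2.
[y^2] = 1·1 + 1·0 + 1·1 = 2.

2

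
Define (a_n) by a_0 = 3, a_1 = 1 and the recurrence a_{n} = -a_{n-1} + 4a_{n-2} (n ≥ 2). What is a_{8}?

1731

The ordinary generating function has denominator 1 + y - 4y^2.
Iterating the recurrence: a_0,…,a_{8} = 3, 1, 11, -7, 51, -79, 283, -599, 1731.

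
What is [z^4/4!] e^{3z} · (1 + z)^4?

The EGF product rule gives c_4 = Σ_{k_1+k_2=4} C(4; k_1,k_2) · ∏ g_i(k_i), where e^{3z} gives (3)^k; (1+z)^4 gives the falling factorial (4)_k.
g_1(k) for k = 0…4: 1, 3, 9, 27, 81.
g_2(k) for k = 0…4: 1, 4, 12, 24, 24.
c_4 = Σ_k C(4,k)·g_1(k)·g_2(4−k) = 1·1·24 + 4·3·24 + 6·9·12 + 4·27·4 + 1·81·1 = 24 + 288 + 648 + 432 + 81 = 1473.

1473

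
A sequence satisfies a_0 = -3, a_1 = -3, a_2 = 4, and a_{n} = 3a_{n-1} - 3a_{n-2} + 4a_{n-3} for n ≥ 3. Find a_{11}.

2254

The ordinary generating function has denominator 1 - 3t + 3t^2 - 4t^3.
Iterating the recurrence: a_0,…,a_{11} = -3, -3, 4, 9, 3, -2, 21, 81, 172, 357, 879, 2254.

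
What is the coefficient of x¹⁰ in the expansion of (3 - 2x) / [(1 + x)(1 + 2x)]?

The denominator gives the recurrence a_n = −3a_(n−1) − 2a_(n−2) for n ≥ 2; the numerator fixes a_0 = 3, a_1 = -11.
Iterating: 3, -11, 27, -59, 123, -251, 507, -1019, 2043, -4091, 8187, so a_10 = 8187.

8187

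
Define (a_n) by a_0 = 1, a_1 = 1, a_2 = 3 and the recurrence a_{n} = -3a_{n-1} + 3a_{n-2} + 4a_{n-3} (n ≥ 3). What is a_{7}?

-683

The ordinary generating function has denominator 1 + 3x - 3x^2 - 4x^3.
Iterating the recurrence: a_0,…,a_{7} = 1, 1, 3, -2, 19, -51, 202, -683.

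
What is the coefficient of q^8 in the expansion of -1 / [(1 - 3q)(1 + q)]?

-4921

Partial fractions give a closed form: a_n = (-3/4)·3^n + (-1/4)·(-1)^n.
At n = 8: a_8 = -4921.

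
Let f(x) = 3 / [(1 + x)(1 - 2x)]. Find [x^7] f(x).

Partial fractions give a closed form: a_n = (1)·(-1)^n + (2)·2^n.
At n = 7: a_7 = 255.

255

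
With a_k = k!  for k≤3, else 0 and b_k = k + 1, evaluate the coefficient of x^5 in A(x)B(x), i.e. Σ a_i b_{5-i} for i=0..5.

Write out a_i and b_{5-i} for i = 0,…,5 and sum the products.
Σ = 1·6 + 1·5 + 2·4 + 6·3 + 0·2 + 0·1 = 37.

37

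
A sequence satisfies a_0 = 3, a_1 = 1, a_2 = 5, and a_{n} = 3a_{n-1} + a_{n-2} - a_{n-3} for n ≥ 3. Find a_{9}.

The ordinary generating function has denominator 1 - 3t - t^2 + t^3.
Iterating the recurrence: a_0,…,a_{9} = 3, 1, 5, 13, 43, 137, 441, 1417, 4555, 14641.

14641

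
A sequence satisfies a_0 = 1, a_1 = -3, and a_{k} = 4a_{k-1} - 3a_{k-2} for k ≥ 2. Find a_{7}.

The ordinary generating function has denominator 1 - 4t + 3t^2.
Iterating the recurrence: a_0,…,a_{7} = 1, -3, -15, -51, -159, -483, -1455, -4371.

-4371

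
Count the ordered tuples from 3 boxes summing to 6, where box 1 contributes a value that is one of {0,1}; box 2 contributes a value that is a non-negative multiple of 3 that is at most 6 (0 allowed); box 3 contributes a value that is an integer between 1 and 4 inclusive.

2

The generating function for the choices is (1 + t)·(1 + t^3 + t^6)·(t + t^2 + t^3 + t^4); the count is [t^6].
(1 + t) has coefficients 1,1 for degrees 0…1.
(1 + t^3 + t^6) has coefficients 1,0,0,1,0,0,1 for degrees 0…6.
Finally multiplying by (t + t^2 + t^3 + t^4), the product of all factors after the first has coefficients 0,1,1,1,2,1,1 for degrees 0…6.
[t^6] = 1·1 + 1·1 = 2.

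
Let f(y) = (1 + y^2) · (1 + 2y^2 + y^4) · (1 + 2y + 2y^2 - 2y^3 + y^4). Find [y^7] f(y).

-4

(1 + y^2) has coefficients 1,0,1 for degrees 0…2.
(1 + 2y^2 + y^4) has coefficients 1,0,2,0,1,0,0,0 for degrees 0…7.
Finally multiplying by (1 + 2y + 2y^2 - 2y^3 + y^4), the product of all factors after the first has coefficients 1,2,4,2,6,-2,4,-2 for degrees 0…7.
[y^7] = 1·(-2) + 1·(-2) = -4.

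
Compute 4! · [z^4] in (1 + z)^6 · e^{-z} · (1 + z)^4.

The EGF product rule gives c_4 = Σ_{k_1+k_2+k_3=4} C(4; k_1,k_2,k_3) · ∏ g_i(k_i), where (1+z)^6 gives the falling factorial (6)_k; e^{-z} gives (-1)^k; (1+z)^4 gives the falling factorial (4)_k.
g_1(k) for k = 0…4: 1, 6, 30, 120, 360.
g_2(k) for k = 0…4: 1, -1, 1, -1, 1.
g_3(k) for k = 0…4: 1, 4, 12, 24, 24.
First combine the last two factors: h(k) = Σ_j C(k,j)·g_2(j)·g_3(k−j) for k = 0…4: 1, 3, 5, -1, -15.
c_4 = Σ_k C(4,k)·g_1(k)·h(4−k) = 1·1·(-15) + 4·6·(-1) + 6·30·5 + 4·120·3 + 1·360·1 = −15 − 24 + 900 + 1440 + 360 = 2661.

2661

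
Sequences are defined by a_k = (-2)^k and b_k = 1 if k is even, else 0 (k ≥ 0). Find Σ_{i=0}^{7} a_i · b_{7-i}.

Write out a_i and b_{7-i} for i = 0,…,7 and sum the products.
Σ = 1·0 − 2·1 + 4·0 − 8·1 + 16·0 − 32·1 + 64·0 − 128·1 = -170.

-170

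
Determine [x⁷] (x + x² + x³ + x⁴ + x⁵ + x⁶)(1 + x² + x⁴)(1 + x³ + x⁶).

(x + x² + x³ + x⁴ + x⁵ + x⁶) has coefficients 0,1,1,1,1,1,1 for degrees 0…6.
(1 + x² + x⁴) has coefficients 1,0,1,0,1,0,0,0 for degrees 0…7.
Finally multiplying by (1 + x³ + x⁶), the product of all factors after the first has coefficients 1,0,1,1,1,1,1,1 for degrees 0…7.
[x⁷] = 1·1 + 1·1 + 1·1 + 1·1 + 1·1 + 1·0 = 5.

5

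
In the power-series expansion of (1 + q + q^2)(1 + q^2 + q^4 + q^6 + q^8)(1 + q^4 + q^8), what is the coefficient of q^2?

(1 + q + q^2) has coefficients 1,1,1 for degrees 0…2.
(1 + q^2 + q^4 + q^6 + q^8) has coefficients 1,0,1 for degrees 0…2.
Finally multiplying by (1 + q^4 + q^8), the product of all factors after the first has coefficients 1,0,1 for degrees 0…2.
[q^2] = 1·1 + 1·0 + 1·1 = 2.

2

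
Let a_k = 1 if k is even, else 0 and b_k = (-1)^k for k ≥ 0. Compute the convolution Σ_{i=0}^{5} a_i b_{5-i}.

This is [x^5] in the product of the two ordinary generating functions.
Σ = 1·(-1) + 0·1 + 1·(-1) + 0·1 + 1·(-1) + 0·1 = -3.

-3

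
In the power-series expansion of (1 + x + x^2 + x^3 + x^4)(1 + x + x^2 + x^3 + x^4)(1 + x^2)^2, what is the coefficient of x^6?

16

(1 + x + x^2 + x^3 + x^4) has coefficients 1,1,1,1,1 for degrees 0…4.
(1 + x + x^2 + x^3 + x^4) has coefficients 1,1,1,1,1,0,0 for degrees 0…6.
Finally multiplying by (1 + x^2)^2, the product of all factors after the first has coefficients 1,1,3,3,4,3,3 for degrees 0…6.
[x^6] = 1·3 + 1·3 + 1·4 + 1·3 + 1·3 = 16.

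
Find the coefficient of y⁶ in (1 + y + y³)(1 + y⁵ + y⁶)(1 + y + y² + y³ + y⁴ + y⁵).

5

(1 + y + y³) has coefficients 1,1,0,1 for degrees 0…3.
(1 + y⁵ + y⁶) has coefficients 1,0,0,0,0,1,1 for degrees 0…6.
Finally multiplying by (1 + y + y² + y³ + y⁴ + y⁵), the product of all factors after the first has coefficients 1,1,1,1,1,2,2 for degrees 0…6.
[y⁶] = 1·2 + 1·2 + 1·1 = 5.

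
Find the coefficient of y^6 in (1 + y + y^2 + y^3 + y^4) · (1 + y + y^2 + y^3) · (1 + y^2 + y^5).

(1 + y + y^2 + y^3 + y^4) has coefficients 1,1,1,1,1 for degrees 0…4.
(1 + y + y^2 + y^3) has coefficients 1,1,1,1,0,0,0 for degrees 0…6.
Finally multiplying by (1 + y^2 + y^5), the product of all factors after the first has coefficients 1,1,2,2,1,2,1 for degrees 0…6.
[y^6] = 1·1 + 1·2 + 1·1 + 1·2 + 1·2 = 8.

8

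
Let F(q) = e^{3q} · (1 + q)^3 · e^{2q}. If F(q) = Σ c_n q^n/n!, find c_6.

143125

The EGF product rule gives c_6 = Σ_{k_1+k_2+k_3=6} C(6; k_1,k_2,k_3) · ∏ g_i(k_i), where e^{3q} gives (3)^k; (1+q)^3 gives the falling factorial (3)_k; e^{2q} gives (2)^k.
g_1(k) for k = 0…6: 1, 3, 9, 27, 81, 243, 729.
g_2(k) for k = 0…6: 1, 3, 6, 6, 0, 0, 0.
g_3(k) for k = 0…6: 1, 2, 4, 8, 16, 32, 64.
First combine the last two factors: h(k) = Σ_j C(k,j)·g_2(j)·g_3(k−j) for k = 0…6: 1, 5, 22, 86, 304, 992, 3040.
c_6 = Σ_k C(6,k)·g_1(k)·h(6−k) = 1·1·3040 + 6·3·992 + 15·9·304 + 20·27·86 + 15·81·22 + 6·243·5 + 1·729·1 = 3040 + 17856 + 41040 + 46440 + 26730 + 7290 + 729 = 143125.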